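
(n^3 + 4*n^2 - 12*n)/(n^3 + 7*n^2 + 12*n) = (n^2 + 4*n - 12)/(n^2 + 7*n + 12)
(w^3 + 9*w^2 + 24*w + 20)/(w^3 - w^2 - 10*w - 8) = (w^2 + 7*w + 10)/(w^2 - 3*w - 4)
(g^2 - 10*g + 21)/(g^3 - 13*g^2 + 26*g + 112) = (g - 3)/(g^2 - 6*g - 16)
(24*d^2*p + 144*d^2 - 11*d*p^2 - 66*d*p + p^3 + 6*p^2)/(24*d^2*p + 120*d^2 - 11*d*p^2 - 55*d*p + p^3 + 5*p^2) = (p + 6)/(p + 5)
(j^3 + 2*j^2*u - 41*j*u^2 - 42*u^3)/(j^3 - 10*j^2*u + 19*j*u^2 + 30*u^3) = (-j - 7*u)/(-j + 5*u)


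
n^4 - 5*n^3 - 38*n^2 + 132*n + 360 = (n - 6)^2*(n + 2)*(n + 5)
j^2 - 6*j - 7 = (j - 7)*(j + 1)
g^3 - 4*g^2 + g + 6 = (g - 3)*(g - 2)*(g + 1)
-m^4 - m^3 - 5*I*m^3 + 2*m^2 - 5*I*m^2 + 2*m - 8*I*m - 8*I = (m + 2*I)*(m + 4*I)*(I*m + 1)*(I*m + I)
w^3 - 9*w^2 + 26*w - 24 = (w - 4)*(w - 3)*(w - 2)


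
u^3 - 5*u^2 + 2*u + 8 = (u - 4)*(u - 2)*(u + 1)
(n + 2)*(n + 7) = n^2 + 9*n + 14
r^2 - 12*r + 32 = (r - 8)*(r - 4)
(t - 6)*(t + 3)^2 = t^3 - 27*t - 54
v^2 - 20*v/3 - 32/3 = (v - 8)*(v + 4/3)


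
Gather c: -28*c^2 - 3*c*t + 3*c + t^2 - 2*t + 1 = -28*c^2 + c*(3 - 3*t) + t^2 - 2*t + 1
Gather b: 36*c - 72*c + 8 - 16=-36*c - 8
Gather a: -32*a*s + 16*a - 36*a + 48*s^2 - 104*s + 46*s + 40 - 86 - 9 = a*(-32*s - 20) + 48*s^2 - 58*s - 55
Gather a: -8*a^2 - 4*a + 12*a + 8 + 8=-8*a^2 + 8*a + 16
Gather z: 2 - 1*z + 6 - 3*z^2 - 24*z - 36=-3*z^2 - 25*z - 28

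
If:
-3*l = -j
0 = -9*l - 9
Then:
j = -3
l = -1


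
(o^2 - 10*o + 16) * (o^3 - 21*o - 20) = o^5 - 10*o^4 - 5*o^3 + 190*o^2 - 136*o - 320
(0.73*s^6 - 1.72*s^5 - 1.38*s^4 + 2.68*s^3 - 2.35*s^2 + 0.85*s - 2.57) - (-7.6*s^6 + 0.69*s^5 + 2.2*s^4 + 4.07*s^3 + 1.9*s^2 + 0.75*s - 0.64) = 8.33*s^6 - 2.41*s^5 - 3.58*s^4 - 1.39*s^3 - 4.25*s^2 + 0.1*s - 1.93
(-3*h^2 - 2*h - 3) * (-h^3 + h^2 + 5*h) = 3*h^5 - h^4 - 14*h^3 - 13*h^2 - 15*h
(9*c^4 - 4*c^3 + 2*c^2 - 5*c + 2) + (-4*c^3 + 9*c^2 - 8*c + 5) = 9*c^4 - 8*c^3 + 11*c^2 - 13*c + 7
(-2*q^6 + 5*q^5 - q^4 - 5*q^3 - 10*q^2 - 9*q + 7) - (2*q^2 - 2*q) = -2*q^6 + 5*q^5 - q^4 - 5*q^3 - 12*q^2 - 7*q + 7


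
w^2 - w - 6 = (w - 3)*(w + 2)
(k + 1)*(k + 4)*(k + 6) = k^3 + 11*k^2 + 34*k + 24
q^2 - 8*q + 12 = (q - 6)*(q - 2)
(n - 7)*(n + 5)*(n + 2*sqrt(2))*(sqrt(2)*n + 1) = sqrt(2)*n^4 - 2*sqrt(2)*n^3 + 5*n^3 - 33*sqrt(2)*n^2 - 10*n^2 - 175*n - 4*sqrt(2)*n - 70*sqrt(2)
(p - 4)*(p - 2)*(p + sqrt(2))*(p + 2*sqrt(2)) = p^4 - 6*p^3 + 3*sqrt(2)*p^3 - 18*sqrt(2)*p^2 + 12*p^2 - 24*p + 24*sqrt(2)*p + 32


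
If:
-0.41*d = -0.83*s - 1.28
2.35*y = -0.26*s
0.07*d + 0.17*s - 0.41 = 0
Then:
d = 4.37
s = 0.61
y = -0.07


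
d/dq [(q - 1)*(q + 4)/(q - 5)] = (q^2 - 10*q - 11)/(q^2 - 10*q + 25)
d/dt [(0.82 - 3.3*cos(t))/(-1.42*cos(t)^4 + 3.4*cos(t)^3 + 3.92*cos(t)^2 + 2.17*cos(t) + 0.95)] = (14.058*cos(t)^4 - 27.0976*cos(t)^3 - 4.572*cos(t)^2 + 6.4288*cos(t) + 4.9144)*sin(t)/(2.0164*cos(t)^8 - 9.656*cos(t)^7 + 0.427199999999999*cos(t)^6 + 20.4932*cos(t)^5 + 27.4244*cos(t)^4 + 23.4728*cos(t)^3 + 12.1569*cos(t)^2 + 4.123*cos(t) + 0.9025)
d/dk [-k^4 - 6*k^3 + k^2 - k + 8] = -4*k^3 - 18*k^2 + 2*k - 1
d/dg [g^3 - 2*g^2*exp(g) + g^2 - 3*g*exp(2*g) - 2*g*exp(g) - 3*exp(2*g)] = -2*g^2*exp(g) + 3*g^2 - 6*g*exp(2*g) - 6*g*exp(g) + 2*g - 9*exp(2*g) - 2*exp(g)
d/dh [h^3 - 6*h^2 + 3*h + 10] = 3*h^2 - 12*h + 3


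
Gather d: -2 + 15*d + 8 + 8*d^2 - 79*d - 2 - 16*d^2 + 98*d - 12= -8*d^2 + 34*d - 8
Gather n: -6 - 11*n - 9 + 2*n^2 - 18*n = 2*n^2 - 29*n - 15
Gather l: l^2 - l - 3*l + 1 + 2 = l^2 - 4*l + 3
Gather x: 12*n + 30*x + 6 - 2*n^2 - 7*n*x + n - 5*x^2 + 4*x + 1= -2*n^2 + 13*n - 5*x^2 + x*(34 - 7*n) + 7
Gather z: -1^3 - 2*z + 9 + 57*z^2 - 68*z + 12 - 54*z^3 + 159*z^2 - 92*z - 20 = -54*z^3 + 216*z^2 - 162*z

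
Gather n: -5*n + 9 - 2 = 7 - 5*n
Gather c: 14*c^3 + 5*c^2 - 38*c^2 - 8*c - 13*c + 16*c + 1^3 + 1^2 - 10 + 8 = 14*c^3 - 33*c^2 - 5*c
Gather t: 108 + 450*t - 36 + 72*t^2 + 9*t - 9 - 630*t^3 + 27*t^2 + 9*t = -630*t^3 + 99*t^2 + 468*t + 63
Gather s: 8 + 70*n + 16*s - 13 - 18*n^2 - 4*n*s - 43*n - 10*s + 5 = -18*n^2 + 27*n + s*(6 - 4*n)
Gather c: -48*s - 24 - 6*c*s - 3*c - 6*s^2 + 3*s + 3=c*(-6*s - 3) - 6*s^2 - 45*s - 21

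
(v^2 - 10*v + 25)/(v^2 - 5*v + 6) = (v^2 - 10*v + 25)/(v^2 - 5*v + 6)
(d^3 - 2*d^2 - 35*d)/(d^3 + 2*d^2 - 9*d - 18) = d*(d^2 - 2*d - 35)/(d^3 + 2*d^2 - 9*d - 18)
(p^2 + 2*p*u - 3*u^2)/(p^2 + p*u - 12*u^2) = (p^2 + 2*p*u - 3*u^2)/(p^2 + p*u - 12*u^2)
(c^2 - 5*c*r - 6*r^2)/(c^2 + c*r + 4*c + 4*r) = (c - 6*r)/(c + 4)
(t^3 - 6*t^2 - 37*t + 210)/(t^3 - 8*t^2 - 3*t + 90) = (t^2 - t - 42)/(t^2 - 3*t - 18)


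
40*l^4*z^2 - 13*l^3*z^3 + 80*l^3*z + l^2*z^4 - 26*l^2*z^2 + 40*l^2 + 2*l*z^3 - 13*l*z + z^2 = (-8*l + z)*(-5*l + z)*(l*z + 1)^2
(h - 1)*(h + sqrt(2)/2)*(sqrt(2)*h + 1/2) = sqrt(2)*h^3 - sqrt(2)*h^2 + 3*h^2/2 - 3*h/2 + sqrt(2)*h/4 - sqrt(2)/4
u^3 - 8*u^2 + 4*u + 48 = (u - 6)*(u - 4)*(u + 2)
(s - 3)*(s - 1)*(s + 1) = s^3 - 3*s^2 - s + 3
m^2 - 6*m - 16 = (m - 8)*(m + 2)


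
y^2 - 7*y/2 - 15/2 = (y - 5)*(y + 3/2)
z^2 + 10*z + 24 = (z + 4)*(z + 6)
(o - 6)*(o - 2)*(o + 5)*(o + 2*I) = o^4 - 3*o^3 + 2*I*o^3 - 28*o^2 - 6*I*o^2 + 60*o - 56*I*o + 120*I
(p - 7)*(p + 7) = p^2 - 49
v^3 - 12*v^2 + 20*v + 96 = (v - 8)*(v - 6)*(v + 2)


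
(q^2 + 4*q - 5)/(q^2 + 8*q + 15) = (q - 1)/(q + 3)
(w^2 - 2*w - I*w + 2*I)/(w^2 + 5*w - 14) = (w - I)/(w + 7)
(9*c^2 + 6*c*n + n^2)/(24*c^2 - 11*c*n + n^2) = (9*c^2 + 6*c*n + n^2)/(24*c^2 - 11*c*n + n^2)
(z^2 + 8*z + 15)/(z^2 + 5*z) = (z + 3)/z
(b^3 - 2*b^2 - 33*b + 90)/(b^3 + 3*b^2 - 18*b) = (b - 5)/b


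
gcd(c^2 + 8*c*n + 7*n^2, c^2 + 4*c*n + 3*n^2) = c + n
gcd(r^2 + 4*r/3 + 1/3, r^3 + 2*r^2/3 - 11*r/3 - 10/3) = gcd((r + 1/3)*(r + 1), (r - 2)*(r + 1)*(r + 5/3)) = r + 1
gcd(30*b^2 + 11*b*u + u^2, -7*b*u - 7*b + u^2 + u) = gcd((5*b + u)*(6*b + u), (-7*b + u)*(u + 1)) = 1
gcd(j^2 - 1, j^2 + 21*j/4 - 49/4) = 1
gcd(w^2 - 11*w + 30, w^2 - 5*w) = w - 5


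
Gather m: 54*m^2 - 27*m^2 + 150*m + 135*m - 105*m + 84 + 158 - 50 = 27*m^2 + 180*m + 192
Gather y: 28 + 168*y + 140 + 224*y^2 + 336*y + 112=224*y^2 + 504*y + 280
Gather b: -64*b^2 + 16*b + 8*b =-64*b^2 + 24*b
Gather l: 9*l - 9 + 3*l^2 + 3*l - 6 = 3*l^2 + 12*l - 15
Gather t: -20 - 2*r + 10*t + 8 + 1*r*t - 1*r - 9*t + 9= -3*r + t*(r + 1) - 3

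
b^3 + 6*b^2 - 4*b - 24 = (b - 2)*(b + 2)*(b + 6)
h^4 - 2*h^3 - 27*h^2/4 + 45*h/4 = h*(h - 3)*(h - 3/2)*(h + 5/2)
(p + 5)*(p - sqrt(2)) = p^2 - sqrt(2)*p + 5*p - 5*sqrt(2)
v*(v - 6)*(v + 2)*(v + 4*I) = v^4 - 4*v^3 + 4*I*v^3 - 12*v^2 - 16*I*v^2 - 48*I*v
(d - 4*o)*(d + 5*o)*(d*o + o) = d^3*o + d^2*o^2 + d^2*o - 20*d*o^3 + d*o^2 - 20*o^3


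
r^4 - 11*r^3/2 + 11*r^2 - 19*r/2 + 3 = (r - 2)*(r - 3/2)*(r - 1)^2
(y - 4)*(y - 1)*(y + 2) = y^3 - 3*y^2 - 6*y + 8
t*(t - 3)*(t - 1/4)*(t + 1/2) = t^4 - 11*t^3/4 - 7*t^2/8 + 3*t/8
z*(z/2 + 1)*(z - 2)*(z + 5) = z^4/2 + 5*z^3/2 - 2*z^2 - 10*z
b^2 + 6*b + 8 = (b + 2)*(b + 4)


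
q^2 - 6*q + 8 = (q - 4)*(q - 2)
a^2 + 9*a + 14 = (a + 2)*(a + 7)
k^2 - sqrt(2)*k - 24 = (k - 4*sqrt(2))*(k + 3*sqrt(2))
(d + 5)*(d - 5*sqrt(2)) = d^2 - 5*sqrt(2)*d + 5*d - 25*sqrt(2)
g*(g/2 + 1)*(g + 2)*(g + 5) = g^4/2 + 9*g^3/2 + 12*g^2 + 10*g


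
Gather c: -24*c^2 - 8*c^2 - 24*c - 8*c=-32*c^2 - 32*c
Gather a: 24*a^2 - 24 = 24*a^2 - 24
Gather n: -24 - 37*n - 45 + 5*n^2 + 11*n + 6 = 5*n^2 - 26*n - 63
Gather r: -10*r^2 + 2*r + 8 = -10*r^2 + 2*r + 8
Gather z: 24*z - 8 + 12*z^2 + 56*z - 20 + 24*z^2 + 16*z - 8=36*z^2 + 96*z - 36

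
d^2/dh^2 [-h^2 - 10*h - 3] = -2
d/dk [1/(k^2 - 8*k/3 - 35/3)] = 6*(4 - 3*k)/(-3*k^2 + 8*k + 35)^2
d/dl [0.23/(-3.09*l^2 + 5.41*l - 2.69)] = (1.4214*l - 1.2443)/(3.09*l^2 - 5.41*l + 2.69)^2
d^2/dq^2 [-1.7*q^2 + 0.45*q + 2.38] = -3.40000000000000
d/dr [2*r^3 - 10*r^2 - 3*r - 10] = 6*r^2 - 20*r - 3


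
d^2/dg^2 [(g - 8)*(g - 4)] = 2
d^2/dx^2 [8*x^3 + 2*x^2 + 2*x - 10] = 48*x + 4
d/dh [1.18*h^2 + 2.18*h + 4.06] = 2.36*h + 2.18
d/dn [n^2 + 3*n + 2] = 2*n + 3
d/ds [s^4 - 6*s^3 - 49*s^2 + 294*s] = 4*s^3 - 18*s^2 - 98*s + 294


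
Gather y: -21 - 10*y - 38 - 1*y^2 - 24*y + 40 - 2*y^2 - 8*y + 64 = -3*y^2 - 42*y + 45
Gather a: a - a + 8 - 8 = 0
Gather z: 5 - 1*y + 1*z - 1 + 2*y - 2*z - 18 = y - z - 14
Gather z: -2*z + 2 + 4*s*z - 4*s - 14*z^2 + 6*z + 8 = -4*s - 14*z^2 + z*(4*s + 4) + 10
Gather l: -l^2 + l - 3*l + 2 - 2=-l^2 - 2*l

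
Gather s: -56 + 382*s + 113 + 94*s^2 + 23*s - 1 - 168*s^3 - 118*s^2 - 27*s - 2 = -168*s^3 - 24*s^2 + 378*s + 54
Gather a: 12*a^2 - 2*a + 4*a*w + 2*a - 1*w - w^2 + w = 12*a^2 + 4*a*w - w^2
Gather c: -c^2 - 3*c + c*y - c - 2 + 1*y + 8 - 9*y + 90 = -c^2 + c*(y - 4) - 8*y + 96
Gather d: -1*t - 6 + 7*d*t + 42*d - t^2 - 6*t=d*(7*t + 42) - t^2 - 7*t - 6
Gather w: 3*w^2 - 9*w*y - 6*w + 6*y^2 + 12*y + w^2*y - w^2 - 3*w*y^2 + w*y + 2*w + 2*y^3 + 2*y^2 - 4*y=w^2*(y + 2) + w*(-3*y^2 - 8*y - 4) + 2*y^3 + 8*y^2 + 8*y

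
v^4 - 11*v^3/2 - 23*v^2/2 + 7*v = v*(v - 7)*(v - 1/2)*(v + 2)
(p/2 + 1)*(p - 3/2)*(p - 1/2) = p^3/2 - 13*p/8 + 3/4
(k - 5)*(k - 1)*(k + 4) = k^3 - 2*k^2 - 19*k + 20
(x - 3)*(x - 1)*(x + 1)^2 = x^4 - 2*x^3 - 4*x^2 + 2*x + 3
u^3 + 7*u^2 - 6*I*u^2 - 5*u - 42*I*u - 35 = (u + 7)*(u - 5*I)*(u - I)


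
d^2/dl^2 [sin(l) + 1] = -sin(l)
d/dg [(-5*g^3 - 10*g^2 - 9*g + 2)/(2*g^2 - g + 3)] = (-10*g^4 + 10*g^3 - 17*g^2 - 68*g - 25)/(4*g^4 - 4*g^3 + 13*g^2 - 6*g + 9)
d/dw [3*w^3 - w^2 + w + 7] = 9*w^2 - 2*w + 1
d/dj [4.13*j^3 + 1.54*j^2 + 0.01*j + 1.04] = 12.39*j^2 + 3.08*j + 0.01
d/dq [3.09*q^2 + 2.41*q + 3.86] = 6.18*q + 2.41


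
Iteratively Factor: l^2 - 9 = (l + 3)*(l - 3)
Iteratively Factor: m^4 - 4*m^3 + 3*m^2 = (m)*(m^3 - 4*m^2 + 3*m) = m^2*(m^2 - 4*m + 3) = m^2*(m - 1)*(m - 3)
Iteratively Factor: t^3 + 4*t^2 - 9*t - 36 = (t + 3)*(t^2 + t - 12) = (t + 3)*(t + 4)*(t - 3)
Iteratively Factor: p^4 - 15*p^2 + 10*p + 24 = (p + 4)*(p^3 - 4*p^2 + p + 6) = (p - 2)*(p + 4)*(p^2 - 2*p - 3) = (p - 2)*(p + 1)*(p + 4)*(p - 3)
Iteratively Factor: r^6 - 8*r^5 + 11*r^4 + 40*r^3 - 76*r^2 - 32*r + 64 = (r - 1)*(r^5 - 7*r^4 + 4*r^3 + 44*r^2 - 32*r - 64) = (r - 4)*(r - 1)*(r^4 - 3*r^3 - 8*r^2 + 12*r + 16) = (r - 4)*(r - 2)*(r - 1)*(r^3 - r^2 - 10*r - 8) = (r - 4)*(r - 2)*(r - 1)*(r + 1)*(r^2 - 2*r - 8) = (r - 4)*(r - 2)*(r - 1)*(r + 1)*(r + 2)*(r - 4)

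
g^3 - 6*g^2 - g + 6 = (g - 6)*(g - 1)*(g + 1)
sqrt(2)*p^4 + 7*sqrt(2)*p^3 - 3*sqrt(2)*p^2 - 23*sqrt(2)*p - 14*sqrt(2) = (p - 2)*(p + 1)*(p + 7)*(sqrt(2)*p + sqrt(2))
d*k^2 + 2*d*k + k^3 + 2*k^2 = k*(d + k)*(k + 2)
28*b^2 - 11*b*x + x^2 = (-7*b + x)*(-4*b + x)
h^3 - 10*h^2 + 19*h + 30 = (h - 6)*(h - 5)*(h + 1)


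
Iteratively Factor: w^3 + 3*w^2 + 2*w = (w + 2)*(w^2 + w) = w*(w + 2)*(w + 1)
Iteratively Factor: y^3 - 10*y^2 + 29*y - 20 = (y - 5)*(y^2 - 5*y + 4) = (y - 5)*(y - 1)*(y - 4)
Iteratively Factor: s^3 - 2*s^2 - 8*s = (s + 2)*(s^2 - 4*s) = (s - 4)*(s + 2)*(s)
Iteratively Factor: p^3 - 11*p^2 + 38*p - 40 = (p - 5)*(p^2 - 6*p + 8) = (p - 5)*(p - 4)*(p - 2)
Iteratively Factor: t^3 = (t)*(t^2) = t^2*(t)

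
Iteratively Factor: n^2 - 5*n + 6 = (n - 2)*(n - 3)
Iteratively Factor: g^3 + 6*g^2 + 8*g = (g + 2)*(g^2 + 4*g) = g*(g + 2)*(g + 4)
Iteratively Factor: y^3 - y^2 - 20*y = (y - 5)*(y^2 + 4*y) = (y - 5)*(y + 4)*(y)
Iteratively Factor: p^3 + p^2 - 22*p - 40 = (p + 4)*(p^2 - 3*p - 10) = (p + 2)*(p + 4)*(p - 5)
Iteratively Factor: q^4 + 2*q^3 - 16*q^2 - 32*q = (q + 4)*(q^3 - 2*q^2 - 8*q) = (q + 2)*(q + 4)*(q^2 - 4*q) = (q - 4)*(q + 2)*(q + 4)*(q)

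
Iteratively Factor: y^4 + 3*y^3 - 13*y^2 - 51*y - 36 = (y + 1)*(y^3 + 2*y^2 - 15*y - 36) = (y + 1)*(y + 3)*(y^2 - y - 12) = (y + 1)*(y + 3)^2*(y - 4)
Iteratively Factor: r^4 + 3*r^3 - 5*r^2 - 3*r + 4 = (r - 1)*(r^3 + 4*r^2 - r - 4) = (r - 1)^2*(r^2 + 5*r + 4) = (r - 1)^2*(r + 1)*(r + 4)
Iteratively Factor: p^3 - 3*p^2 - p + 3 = (p - 1)*(p^2 - 2*p - 3) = (p - 3)*(p - 1)*(p + 1)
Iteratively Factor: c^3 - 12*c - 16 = (c - 4)*(c^2 + 4*c + 4) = (c - 4)*(c + 2)*(c + 2)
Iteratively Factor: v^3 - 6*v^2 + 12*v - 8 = (v - 2)*(v^2 - 4*v + 4) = (v - 2)^2*(v - 2)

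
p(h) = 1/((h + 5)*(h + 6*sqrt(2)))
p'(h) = -1/((h + 5)*(h + 6*sqrt(2))^2) - 1/((h + 5)^2*(h + 6*sqrt(2))) = -(2*h + 5 + 6*sqrt(2))/((h + 5)^2*(h + 6*sqrt(2))^2)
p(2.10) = 0.01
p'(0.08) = -0.00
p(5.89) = 0.01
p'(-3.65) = -0.15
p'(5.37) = 0.00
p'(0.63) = -0.00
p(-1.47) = 0.04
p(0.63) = 0.02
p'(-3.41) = -0.10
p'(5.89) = 0.00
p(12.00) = 0.00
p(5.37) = 0.01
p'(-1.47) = -0.02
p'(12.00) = 0.00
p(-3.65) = 0.15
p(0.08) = 0.02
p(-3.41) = 0.12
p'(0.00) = -0.00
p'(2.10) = 0.00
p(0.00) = 0.02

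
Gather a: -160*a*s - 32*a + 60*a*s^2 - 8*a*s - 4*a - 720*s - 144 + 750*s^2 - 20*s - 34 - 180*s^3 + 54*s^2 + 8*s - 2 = a*(60*s^2 - 168*s - 36) - 180*s^3 + 804*s^2 - 732*s - 180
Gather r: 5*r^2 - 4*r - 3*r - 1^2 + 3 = 5*r^2 - 7*r + 2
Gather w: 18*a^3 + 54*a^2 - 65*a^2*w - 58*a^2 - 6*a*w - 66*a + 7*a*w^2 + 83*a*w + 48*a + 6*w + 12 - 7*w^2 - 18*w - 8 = 18*a^3 - 4*a^2 - 18*a + w^2*(7*a - 7) + w*(-65*a^2 + 77*a - 12) + 4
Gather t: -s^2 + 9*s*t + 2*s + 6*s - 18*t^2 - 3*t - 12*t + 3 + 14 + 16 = -s^2 + 8*s - 18*t^2 + t*(9*s - 15) + 33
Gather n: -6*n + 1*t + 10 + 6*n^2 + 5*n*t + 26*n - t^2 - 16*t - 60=6*n^2 + n*(5*t + 20) - t^2 - 15*t - 50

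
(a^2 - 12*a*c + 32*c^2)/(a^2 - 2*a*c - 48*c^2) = (a - 4*c)/(a + 6*c)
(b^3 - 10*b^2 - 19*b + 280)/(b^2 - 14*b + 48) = (b^2 - 2*b - 35)/(b - 6)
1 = 1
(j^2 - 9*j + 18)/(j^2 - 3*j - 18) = (j - 3)/(j + 3)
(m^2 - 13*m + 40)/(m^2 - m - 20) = (m - 8)/(m + 4)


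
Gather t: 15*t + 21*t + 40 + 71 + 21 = 36*t + 132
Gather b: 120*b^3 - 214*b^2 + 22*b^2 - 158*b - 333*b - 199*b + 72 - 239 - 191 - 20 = 120*b^3 - 192*b^2 - 690*b - 378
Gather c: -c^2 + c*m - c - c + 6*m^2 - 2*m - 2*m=-c^2 + c*(m - 2) + 6*m^2 - 4*m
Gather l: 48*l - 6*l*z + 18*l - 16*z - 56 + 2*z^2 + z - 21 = l*(66 - 6*z) + 2*z^2 - 15*z - 77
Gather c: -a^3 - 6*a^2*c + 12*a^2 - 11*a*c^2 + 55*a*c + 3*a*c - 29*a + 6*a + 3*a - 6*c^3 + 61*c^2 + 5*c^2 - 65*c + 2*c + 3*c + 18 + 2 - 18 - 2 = -a^3 + 12*a^2 - 20*a - 6*c^3 + c^2*(66 - 11*a) + c*(-6*a^2 + 58*a - 60)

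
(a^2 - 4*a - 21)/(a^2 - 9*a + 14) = (a + 3)/(a - 2)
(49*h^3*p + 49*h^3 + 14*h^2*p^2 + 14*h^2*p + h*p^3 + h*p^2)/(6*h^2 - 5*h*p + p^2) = h*(49*h^2*p + 49*h^2 + 14*h*p^2 + 14*h*p + p^3 + p^2)/(6*h^2 - 5*h*p + p^2)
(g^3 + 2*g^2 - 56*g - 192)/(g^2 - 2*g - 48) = g + 4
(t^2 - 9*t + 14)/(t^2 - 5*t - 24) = (-t^2 + 9*t - 14)/(-t^2 + 5*t + 24)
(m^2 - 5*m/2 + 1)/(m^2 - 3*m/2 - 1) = (2*m - 1)/(2*m + 1)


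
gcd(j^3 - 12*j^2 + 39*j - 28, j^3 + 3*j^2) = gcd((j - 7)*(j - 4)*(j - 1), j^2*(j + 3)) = 1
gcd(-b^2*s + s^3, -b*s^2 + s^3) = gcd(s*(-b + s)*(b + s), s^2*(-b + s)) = -b*s + s^2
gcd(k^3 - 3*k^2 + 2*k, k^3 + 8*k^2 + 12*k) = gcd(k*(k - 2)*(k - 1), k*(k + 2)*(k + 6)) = k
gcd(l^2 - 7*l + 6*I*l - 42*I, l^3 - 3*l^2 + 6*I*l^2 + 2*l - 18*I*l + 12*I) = l + 6*I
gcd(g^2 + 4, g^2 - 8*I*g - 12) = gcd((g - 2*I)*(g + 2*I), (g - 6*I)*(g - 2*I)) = g - 2*I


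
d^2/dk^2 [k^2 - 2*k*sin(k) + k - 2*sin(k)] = 2*k*sin(k) + 2*sin(k) - 4*cos(k) + 2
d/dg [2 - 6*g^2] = -12*g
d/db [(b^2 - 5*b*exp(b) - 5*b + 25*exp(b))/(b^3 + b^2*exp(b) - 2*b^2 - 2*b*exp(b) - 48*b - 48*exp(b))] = ((b^2 - 5*b*exp(b) - 5*b + 25*exp(b))*(-b^2*exp(b) - 3*b^2 + 4*b + 50*exp(b) + 48) + (5*b*exp(b) - 2*b - 20*exp(b) + 5)*(-b^3 - b^2*exp(b) + 2*b^2 + 2*b*exp(b) + 48*b + 48*exp(b)))/(-b^3 - b^2*exp(b) + 2*b^2 + 2*b*exp(b) + 48*b + 48*exp(b))^2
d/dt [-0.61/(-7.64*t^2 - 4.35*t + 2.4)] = (-9.3208*t - 2.6535)/(7.64*t^2 + 4.35*t - 2.4)^2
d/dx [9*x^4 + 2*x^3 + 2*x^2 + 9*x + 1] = 36*x^3 + 6*x^2 + 4*x + 9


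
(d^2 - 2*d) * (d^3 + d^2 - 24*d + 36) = d^5 - d^4 - 26*d^3 + 84*d^2 - 72*d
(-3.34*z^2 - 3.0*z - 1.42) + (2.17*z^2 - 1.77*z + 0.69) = -1.17*z^2 - 4.77*z - 0.73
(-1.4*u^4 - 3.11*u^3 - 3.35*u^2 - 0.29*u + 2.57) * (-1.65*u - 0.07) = 2.31*u^5 + 5.2295*u^4 + 5.7452*u^3 + 0.713*u^2 - 4.2202*u - 0.1799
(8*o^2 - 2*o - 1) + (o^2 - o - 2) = 9*o^2 - 3*o - 3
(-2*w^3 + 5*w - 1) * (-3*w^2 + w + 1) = 6*w^5 - 2*w^4 - 17*w^3 + 8*w^2 + 4*w - 1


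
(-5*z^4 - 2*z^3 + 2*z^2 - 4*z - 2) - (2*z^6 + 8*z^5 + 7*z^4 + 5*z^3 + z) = -2*z^6 - 8*z^5 - 12*z^4 - 7*z^3 + 2*z^2 - 5*z - 2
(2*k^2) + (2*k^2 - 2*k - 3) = 4*k^2 - 2*k - 3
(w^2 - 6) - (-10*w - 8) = w^2 + 10*w + 2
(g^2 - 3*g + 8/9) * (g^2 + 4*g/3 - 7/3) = g^4 - 5*g^3/3 - 49*g^2/9 + 221*g/27 - 56/27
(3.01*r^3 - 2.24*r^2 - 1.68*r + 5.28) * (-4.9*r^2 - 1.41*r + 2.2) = -14.749*r^5 + 6.7319*r^4 + 18.0124*r^3 - 28.4312*r^2 - 11.1408*r + 11.616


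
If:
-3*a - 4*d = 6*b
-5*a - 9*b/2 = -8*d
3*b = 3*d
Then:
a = 0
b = 0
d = 0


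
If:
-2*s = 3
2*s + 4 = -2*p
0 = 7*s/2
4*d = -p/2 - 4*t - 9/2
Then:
No Solution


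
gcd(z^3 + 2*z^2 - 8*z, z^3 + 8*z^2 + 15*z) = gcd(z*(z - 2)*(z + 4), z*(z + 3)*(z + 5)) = z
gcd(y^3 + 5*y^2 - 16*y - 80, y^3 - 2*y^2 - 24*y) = y + 4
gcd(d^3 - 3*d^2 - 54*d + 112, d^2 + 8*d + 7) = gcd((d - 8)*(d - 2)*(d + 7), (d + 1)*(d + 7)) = d + 7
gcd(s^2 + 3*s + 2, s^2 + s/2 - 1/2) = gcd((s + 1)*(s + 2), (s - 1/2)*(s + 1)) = s + 1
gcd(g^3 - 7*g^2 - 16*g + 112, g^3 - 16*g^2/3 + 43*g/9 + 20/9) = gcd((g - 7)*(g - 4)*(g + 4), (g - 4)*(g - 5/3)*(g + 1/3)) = g - 4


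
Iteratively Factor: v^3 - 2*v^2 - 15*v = (v + 3)*(v^2 - 5*v) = v*(v + 3)*(v - 5)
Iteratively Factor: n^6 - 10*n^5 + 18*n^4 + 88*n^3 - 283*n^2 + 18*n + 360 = (n - 4)*(n^5 - 6*n^4 - 6*n^3 + 64*n^2 - 27*n - 90) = (n - 5)*(n - 4)*(n^4 - n^3 - 11*n^2 + 9*n + 18) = (n - 5)*(n - 4)*(n + 3)*(n^3 - 4*n^2 + n + 6) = (n - 5)*(n - 4)*(n - 3)*(n + 3)*(n^2 - n - 2) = (n - 5)*(n - 4)*(n - 3)*(n + 1)*(n + 3)*(n - 2)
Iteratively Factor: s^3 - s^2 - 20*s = (s - 5)*(s^2 + 4*s) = s*(s - 5)*(s + 4)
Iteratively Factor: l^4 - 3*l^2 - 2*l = (l + 1)*(l^3 - l^2 - 2*l) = l*(l + 1)*(l^2 - l - 2) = l*(l - 2)*(l + 1)*(l + 1)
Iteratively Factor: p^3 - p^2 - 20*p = (p + 4)*(p^2 - 5*p) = (p - 5)*(p + 4)*(p)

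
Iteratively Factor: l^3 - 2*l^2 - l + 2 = (l - 2)*(l^2 - 1) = (l - 2)*(l + 1)*(l - 1)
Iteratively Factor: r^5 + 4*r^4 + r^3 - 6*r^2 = (r + 2)*(r^4 + 2*r^3 - 3*r^2) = r*(r + 2)*(r^3 + 2*r^2 - 3*r) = r*(r - 1)*(r + 2)*(r^2 + 3*r) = r*(r - 1)*(r + 2)*(r + 3)*(r)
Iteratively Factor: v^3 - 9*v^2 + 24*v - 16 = (v - 1)*(v^2 - 8*v + 16) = (v - 4)*(v - 1)*(v - 4)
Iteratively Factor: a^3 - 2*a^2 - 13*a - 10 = (a - 5)*(a^2 + 3*a + 2) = (a - 5)*(a + 1)*(a + 2)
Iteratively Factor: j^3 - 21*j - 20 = (j - 5)*(j^2 + 5*j + 4) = (j - 5)*(j + 4)*(j + 1)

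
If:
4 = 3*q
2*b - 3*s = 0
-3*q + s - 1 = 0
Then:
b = 15/2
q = 4/3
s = 5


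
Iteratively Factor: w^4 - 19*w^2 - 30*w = (w + 2)*(w^3 - 2*w^2 - 15*w) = w*(w + 2)*(w^2 - 2*w - 15) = w*(w - 5)*(w + 2)*(w + 3)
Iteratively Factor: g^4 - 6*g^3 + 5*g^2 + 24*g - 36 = (g - 2)*(g^3 - 4*g^2 - 3*g + 18) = (g - 2)*(g + 2)*(g^2 - 6*g + 9) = (g - 3)*(g - 2)*(g + 2)*(g - 3)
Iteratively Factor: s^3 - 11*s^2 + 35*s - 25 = (s - 5)*(s^2 - 6*s + 5) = (s - 5)^2*(s - 1)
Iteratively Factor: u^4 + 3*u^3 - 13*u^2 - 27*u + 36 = (u + 4)*(u^3 - u^2 - 9*u + 9) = (u - 3)*(u + 4)*(u^2 + 2*u - 3) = (u - 3)*(u + 3)*(u + 4)*(u - 1)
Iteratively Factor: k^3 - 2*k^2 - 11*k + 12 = (k - 4)*(k^2 + 2*k - 3) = (k - 4)*(k - 1)*(k + 3)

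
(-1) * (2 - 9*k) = 9*k - 2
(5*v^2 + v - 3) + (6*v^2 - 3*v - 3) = 11*v^2 - 2*v - 6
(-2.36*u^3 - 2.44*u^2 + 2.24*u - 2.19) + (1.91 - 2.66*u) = -2.36*u^3 - 2.44*u^2 - 0.42*u - 0.28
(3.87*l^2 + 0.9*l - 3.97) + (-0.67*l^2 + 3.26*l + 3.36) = 3.2*l^2 + 4.16*l - 0.61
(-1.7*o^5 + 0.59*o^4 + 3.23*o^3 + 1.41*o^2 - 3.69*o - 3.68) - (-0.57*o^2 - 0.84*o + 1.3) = -1.7*o^5 + 0.59*o^4 + 3.23*o^3 + 1.98*o^2 - 2.85*o - 4.98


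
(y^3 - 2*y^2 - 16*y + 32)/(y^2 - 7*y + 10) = (y^2 - 16)/(y - 5)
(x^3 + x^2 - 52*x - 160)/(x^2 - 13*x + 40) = (x^2 + 9*x + 20)/(x - 5)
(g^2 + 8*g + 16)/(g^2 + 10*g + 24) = (g + 4)/(g + 6)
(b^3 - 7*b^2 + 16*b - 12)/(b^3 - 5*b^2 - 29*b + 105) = (b^2 - 4*b + 4)/(b^2 - 2*b - 35)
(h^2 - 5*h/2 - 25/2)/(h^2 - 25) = (h + 5/2)/(h + 5)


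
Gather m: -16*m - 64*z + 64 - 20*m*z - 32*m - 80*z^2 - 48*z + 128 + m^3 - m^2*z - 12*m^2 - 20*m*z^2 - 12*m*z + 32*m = m^3 + m^2*(-z - 12) + m*(-20*z^2 - 32*z - 16) - 80*z^2 - 112*z + 192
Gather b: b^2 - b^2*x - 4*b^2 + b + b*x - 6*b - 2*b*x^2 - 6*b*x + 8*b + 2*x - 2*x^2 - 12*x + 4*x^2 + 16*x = b^2*(-x - 3) + b*(-2*x^2 - 5*x + 3) + 2*x^2 + 6*x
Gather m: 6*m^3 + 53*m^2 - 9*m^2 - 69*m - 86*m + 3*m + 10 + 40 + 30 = 6*m^3 + 44*m^2 - 152*m + 80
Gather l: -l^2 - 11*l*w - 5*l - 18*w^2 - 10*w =-l^2 + l*(-11*w - 5) - 18*w^2 - 10*w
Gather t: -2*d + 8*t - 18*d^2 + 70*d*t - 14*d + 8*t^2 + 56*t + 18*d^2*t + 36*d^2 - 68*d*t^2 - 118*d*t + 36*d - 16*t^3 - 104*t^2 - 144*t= 18*d^2 + 20*d - 16*t^3 + t^2*(-68*d - 96) + t*(18*d^2 - 48*d - 80)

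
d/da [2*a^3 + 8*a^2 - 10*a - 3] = 6*a^2 + 16*a - 10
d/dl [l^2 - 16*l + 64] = 2*l - 16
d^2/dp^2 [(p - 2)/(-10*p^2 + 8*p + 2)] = (4*(p - 2)*(5*p - 2)^2 + (15*p - 14)*(-5*p^2 + 4*p + 1))/(-5*p^2 + 4*p + 1)^3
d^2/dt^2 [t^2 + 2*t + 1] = 2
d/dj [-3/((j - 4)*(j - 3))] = 3*(2*j - 7)/((j - 4)^2*(j - 3)^2)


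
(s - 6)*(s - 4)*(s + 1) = s^3 - 9*s^2 + 14*s + 24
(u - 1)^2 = u^2 - 2*u + 1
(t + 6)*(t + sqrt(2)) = t^2 + sqrt(2)*t + 6*t + 6*sqrt(2)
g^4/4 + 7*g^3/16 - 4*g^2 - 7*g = g*(g/4 + 1)*(g - 4)*(g + 7/4)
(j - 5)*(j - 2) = j^2 - 7*j + 10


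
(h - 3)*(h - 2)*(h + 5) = h^3 - 19*h + 30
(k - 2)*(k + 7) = k^2 + 5*k - 14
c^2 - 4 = (c - 2)*(c + 2)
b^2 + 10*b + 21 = (b + 3)*(b + 7)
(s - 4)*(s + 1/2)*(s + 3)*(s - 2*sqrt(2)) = s^4 - 2*sqrt(2)*s^3 - s^3/2 - 25*s^2/2 + sqrt(2)*s^2 - 6*s + 25*sqrt(2)*s + 12*sqrt(2)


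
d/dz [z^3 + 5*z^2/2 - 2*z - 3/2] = 3*z^2 + 5*z - 2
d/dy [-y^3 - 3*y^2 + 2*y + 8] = -3*y^2 - 6*y + 2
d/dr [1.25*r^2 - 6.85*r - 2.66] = 2.5*r - 6.85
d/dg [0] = 0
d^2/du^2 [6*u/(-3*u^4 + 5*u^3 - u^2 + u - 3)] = 12*(-u*(12*u^3 - 15*u^2 + 2*u - 1)^2 + (12*u^3 - 15*u^2 + u*(18*u^2 - 15*u + 1) + 2*u - 1)*(3*u^4 - 5*u^3 + u^2 - u + 3))/(3*u^4 - 5*u^3 + u^2 - u + 3)^3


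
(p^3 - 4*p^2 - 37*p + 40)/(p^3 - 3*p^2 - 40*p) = (p - 1)/p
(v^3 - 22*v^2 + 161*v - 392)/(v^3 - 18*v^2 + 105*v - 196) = (v - 8)/(v - 4)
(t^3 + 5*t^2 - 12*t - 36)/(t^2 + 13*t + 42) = (t^2 - t - 6)/(t + 7)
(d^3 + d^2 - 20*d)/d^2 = d + 1 - 20/d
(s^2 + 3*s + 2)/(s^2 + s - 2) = (s + 1)/(s - 1)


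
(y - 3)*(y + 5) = y^2 + 2*y - 15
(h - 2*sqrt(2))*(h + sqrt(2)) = h^2 - sqrt(2)*h - 4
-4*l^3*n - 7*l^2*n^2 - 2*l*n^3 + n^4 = n*(-4*l + n)*(l + n)^2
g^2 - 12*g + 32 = (g - 8)*(g - 4)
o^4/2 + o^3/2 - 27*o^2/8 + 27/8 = (o/2 + 1/2)*(o - 3/2)^2*(o + 3)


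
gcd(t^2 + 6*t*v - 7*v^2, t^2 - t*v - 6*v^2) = 1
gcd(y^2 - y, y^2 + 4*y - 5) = y - 1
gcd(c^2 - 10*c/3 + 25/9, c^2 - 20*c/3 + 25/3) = c - 5/3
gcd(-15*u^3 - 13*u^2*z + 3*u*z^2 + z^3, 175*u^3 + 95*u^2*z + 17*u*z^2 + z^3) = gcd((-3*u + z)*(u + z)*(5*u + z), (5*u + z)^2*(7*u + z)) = 5*u + z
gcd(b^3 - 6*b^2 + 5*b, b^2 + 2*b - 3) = b - 1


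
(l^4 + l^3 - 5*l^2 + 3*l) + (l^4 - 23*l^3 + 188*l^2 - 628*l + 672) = 2*l^4 - 22*l^3 + 183*l^2 - 625*l + 672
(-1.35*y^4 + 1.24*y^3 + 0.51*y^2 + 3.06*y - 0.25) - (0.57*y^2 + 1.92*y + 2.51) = -1.35*y^4 + 1.24*y^3 - 0.0599999999999999*y^2 + 1.14*y - 2.76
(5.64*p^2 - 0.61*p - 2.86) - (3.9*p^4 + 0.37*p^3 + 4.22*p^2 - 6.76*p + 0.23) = -3.9*p^4 - 0.37*p^3 + 1.42*p^2 + 6.15*p - 3.09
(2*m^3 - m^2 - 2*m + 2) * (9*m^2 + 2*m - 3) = 18*m^5 - 5*m^4 - 26*m^3 + 17*m^2 + 10*m - 6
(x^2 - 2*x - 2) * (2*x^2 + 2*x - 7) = 2*x^4 - 2*x^3 - 15*x^2 + 10*x + 14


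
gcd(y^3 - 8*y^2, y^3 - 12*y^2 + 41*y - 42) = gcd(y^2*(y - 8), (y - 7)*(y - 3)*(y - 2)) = 1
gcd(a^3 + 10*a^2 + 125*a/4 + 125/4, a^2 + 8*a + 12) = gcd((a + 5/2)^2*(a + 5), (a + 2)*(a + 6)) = 1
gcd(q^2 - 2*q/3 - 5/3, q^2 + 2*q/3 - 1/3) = q + 1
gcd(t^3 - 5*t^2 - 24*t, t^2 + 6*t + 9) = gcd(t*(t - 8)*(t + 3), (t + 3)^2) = t + 3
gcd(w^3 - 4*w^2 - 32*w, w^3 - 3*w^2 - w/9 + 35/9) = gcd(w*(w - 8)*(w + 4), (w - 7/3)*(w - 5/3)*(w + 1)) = 1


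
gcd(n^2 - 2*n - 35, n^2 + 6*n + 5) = n + 5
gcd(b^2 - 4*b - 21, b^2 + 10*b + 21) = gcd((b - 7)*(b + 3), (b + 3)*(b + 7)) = b + 3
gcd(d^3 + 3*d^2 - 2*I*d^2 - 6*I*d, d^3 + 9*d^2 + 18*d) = d^2 + 3*d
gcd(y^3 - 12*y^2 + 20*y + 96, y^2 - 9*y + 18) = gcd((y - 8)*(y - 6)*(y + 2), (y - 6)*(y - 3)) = y - 6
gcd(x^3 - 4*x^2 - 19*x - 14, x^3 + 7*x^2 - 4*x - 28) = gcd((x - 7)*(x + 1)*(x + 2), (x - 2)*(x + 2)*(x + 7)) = x + 2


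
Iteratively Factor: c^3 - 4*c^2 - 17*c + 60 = (c + 4)*(c^2 - 8*c + 15) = (c - 5)*(c + 4)*(c - 3)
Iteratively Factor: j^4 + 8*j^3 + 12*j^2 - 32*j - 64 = (j - 2)*(j^3 + 10*j^2 + 32*j + 32) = (j - 2)*(j + 4)*(j^2 + 6*j + 8) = (j - 2)*(j + 2)*(j + 4)*(j + 4)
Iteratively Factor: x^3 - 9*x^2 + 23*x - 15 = (x - 3)*(x^2 - 6*x + 5) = (x - 5)*(x - 3)*(x - 1)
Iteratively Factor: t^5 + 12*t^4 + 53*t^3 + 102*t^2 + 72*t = (t)*(t^4 + 12*t^3 + 53*t^2 + 102*t + 72) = t*(t + 3)*(t^3 + 9*t^2 + 26*t + 24) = t*(t + 3)*(t + 4)*(t^2 + 5*t + 6) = t*(t + 3)^2*(t + 4)*(t + 2)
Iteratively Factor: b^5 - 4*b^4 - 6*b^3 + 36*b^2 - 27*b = (b)*(b^4 - 4*b^3 - 6*b^2 + 36*b - 27) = b*(b - 1)*(b^3 - 3*b^2 - 9*b + 27) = b*(b - 3)*(b - 1)*(b^2 - 9) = b*(b - 3)^2*(b - 1)*(b + 3)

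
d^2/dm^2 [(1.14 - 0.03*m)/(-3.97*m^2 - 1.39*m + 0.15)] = ((8.9682 - 0.7146*m)*(3.97*m^2 + 1.39*m - 0.15) + (0.03*m - 1.14)*(7.94*m + 1.39)*(15.88*m + 2.78))/(3.97*m^2 + 1.39*m - 0.15)^3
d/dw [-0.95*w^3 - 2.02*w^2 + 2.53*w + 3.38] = -2.85*w^2 - 4.04*w + 2.53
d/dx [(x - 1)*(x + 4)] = 2*x + 3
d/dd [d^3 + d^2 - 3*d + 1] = 3*d^2 + 2*d - 3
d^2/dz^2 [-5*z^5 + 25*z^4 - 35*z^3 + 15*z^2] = -100*z^3 + 300*z^2 - 210*z + 30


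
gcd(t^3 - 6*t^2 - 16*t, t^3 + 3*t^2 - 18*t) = t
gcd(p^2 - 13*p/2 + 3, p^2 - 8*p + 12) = p - 6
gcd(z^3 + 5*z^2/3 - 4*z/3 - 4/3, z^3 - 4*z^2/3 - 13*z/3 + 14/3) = z^2 + z - 2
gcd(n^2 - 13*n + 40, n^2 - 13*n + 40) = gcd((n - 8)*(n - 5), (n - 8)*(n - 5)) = n^2 - 13*n + 40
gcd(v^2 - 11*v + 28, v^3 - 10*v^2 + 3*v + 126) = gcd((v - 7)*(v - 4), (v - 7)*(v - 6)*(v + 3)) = v - 7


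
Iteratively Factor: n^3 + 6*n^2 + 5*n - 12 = (n + 3)*(n^2 + 3*n - 4) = (n - 1)*(n + 3)*(n + 4)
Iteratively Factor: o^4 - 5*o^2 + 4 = (o + 1)*(o^3 - o^2 - 4*o + 4) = (o - 1)*(o + 1)*(o^2 - 4) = (o - 2)*(o - 1)*(o + 1)*(o + 2)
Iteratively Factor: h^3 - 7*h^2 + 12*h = (h - 3)*(h^2 - 4*h) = h*(h - 3)*(h - 4)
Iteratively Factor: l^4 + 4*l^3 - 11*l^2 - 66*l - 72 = (l + 3)*(l^3 + l^2 - 14*l - 24) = (l + 2)*(l + 3)*(l^2 - l - 12) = (l + 2)*(l + 3)^2*(l - 4)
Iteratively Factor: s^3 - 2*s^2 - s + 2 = (s - 1)*(s^2 - s - 2) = (s - 1)*(s + 1)*(s - 2)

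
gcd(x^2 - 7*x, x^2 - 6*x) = x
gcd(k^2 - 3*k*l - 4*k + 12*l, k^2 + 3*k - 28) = k - 4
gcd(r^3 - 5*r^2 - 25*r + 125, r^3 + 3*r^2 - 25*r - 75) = r^2 - 25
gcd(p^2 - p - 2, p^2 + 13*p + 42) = 1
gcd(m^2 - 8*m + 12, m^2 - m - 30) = m - 6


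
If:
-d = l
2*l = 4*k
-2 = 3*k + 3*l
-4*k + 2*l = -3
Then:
No Solution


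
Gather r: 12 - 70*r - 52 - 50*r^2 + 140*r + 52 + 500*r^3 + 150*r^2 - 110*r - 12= 500*r^3 + 100*r^2 - 40*r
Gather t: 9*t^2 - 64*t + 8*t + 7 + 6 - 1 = 9*t^2 - 56*t + 12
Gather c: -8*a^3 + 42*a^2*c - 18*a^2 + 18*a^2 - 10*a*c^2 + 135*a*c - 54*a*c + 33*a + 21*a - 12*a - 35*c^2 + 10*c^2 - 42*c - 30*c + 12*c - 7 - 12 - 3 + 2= -8*a^3 + 42*a + c^2*(-10*a - 25) + c*(42*a^2 + 81*a - 60) - 20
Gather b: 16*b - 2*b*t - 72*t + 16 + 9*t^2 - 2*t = b*(16 - 2*t) + 9*t^2 - 74*t + 16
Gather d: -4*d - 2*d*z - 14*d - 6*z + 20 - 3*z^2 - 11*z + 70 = d*(-2*z - 18) - 3*z^2 - 17*z + 90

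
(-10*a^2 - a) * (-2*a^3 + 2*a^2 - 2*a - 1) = 20*a^5 - 18*a^4 + 18*a^3 + 12*a^2 + a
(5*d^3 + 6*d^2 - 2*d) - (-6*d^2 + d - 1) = 5*d^3 + 12*d^2 - 3*d + 1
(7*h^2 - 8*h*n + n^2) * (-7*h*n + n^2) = -49*h^3*n + 63*h^2*n^2 - 15*h*n^3 + n^4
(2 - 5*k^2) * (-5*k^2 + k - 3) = 25*k^4 - 5*k^3 + 5*k^2 + 2*k - 6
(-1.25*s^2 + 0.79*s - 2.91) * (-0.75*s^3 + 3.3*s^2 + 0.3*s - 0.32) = 0.9375*s^5 - 4.7175*s^4 + 4.4145*s^3 - 8.966*s^2 - 1.1258*s + 0.9312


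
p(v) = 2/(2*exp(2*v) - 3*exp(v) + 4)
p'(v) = 2*(-4*exp(2*v) + 3*exp(v))/(2*exp(2*v) - 3*exp(v) + 4)^2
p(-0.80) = 0.65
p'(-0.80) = 0.12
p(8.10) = 0.00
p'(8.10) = -0.00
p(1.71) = 0.04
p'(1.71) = -0.09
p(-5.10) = 0.50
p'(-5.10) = 0.00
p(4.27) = 0.00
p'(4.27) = -0.00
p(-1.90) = 0.56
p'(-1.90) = 0.06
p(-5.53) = 0.50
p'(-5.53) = 0.00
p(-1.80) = 0.56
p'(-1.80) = 0.06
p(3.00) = 0.00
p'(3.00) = -0.00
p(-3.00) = 0.52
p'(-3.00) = 0.02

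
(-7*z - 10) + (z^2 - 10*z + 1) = z^2 - 17*z - 9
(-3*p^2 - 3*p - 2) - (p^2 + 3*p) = -4*p^2 - 6*p - 2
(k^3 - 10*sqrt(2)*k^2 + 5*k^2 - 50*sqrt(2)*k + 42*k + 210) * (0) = 0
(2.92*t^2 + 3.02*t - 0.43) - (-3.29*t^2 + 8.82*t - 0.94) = 6.21*t^2 - 5.8*t + 0.51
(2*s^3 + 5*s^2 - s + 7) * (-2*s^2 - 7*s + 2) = -4*s^5 - 24*s^4 - 29*s^3 + 3*s^2 - 51*s + 14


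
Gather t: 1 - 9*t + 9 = 10 - 9*t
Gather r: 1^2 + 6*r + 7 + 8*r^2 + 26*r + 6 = 8*r^2 + 32*r + 14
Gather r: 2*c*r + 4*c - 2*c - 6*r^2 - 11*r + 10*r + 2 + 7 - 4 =2*c - 6*r^2 + r*(2*c - 1) + 5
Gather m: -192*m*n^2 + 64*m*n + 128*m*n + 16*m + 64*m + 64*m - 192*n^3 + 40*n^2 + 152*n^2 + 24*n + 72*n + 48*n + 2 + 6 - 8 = m*(-192*n^2 + 192*n + 144) - 192*n^3 + 192*n^2 + 144*n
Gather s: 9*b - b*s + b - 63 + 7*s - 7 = 10*b + s*(7 - b) - 70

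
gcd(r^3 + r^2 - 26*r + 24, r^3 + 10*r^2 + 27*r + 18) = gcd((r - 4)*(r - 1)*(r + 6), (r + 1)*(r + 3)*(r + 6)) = r + 6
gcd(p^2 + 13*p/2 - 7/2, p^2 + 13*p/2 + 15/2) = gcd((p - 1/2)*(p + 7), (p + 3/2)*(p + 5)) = 1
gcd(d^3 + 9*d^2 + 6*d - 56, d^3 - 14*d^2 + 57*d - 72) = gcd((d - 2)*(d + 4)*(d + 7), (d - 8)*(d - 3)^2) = 1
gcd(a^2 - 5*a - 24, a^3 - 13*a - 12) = a + 3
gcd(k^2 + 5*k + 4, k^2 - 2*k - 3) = k + 1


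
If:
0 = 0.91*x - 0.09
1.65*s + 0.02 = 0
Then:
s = -0.01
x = 0.10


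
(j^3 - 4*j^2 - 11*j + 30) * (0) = 0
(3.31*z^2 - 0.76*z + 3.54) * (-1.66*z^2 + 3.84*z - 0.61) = -5.4946*z^4 + 13.972*z^3 - 10.8139*z^2 + 14.0572*z - 2.1594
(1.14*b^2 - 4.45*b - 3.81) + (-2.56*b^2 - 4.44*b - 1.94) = -1.42*b^2 - 8.89*b - 5.75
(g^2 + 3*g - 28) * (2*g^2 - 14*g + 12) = 2*g^4 - 8*g^3 - 86*g^2 + 428*g - 336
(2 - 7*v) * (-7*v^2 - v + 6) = 49*v^3 - 7*v^2 - 44*v + 12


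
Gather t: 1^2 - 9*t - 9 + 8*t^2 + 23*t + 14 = 8*t^2 + 14*t + 6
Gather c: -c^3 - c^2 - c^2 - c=-c^3 - 2*c^2 - c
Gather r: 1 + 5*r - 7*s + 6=5*r - 7*s + 7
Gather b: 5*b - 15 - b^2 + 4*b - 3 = -b^2 + 9*b - 18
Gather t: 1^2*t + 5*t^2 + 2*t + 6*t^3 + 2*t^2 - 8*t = 6*t^3 + 7*t^2 - 5*t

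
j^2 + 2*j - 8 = (j - 2)*(j + 4)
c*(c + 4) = c^2 + 4*c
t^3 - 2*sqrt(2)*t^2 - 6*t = t*(t - 3*sqrt(2))*(t + sqrt(2))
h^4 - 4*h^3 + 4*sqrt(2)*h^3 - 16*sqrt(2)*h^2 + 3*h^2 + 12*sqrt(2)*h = h*(h - 3)*(h - 1)*(h + 4*sqrt(2))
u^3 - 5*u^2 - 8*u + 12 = (u - 6)*(u - 1)*(u + 2)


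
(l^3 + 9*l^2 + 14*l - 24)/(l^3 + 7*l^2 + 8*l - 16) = (l + 6)/(l + 4)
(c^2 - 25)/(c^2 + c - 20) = (c - 5)/(c - 4)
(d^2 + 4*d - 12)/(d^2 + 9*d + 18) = (d - 2)/(d + 3)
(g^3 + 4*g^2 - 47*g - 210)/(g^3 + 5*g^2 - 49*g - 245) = (g + 6)/(g + 7)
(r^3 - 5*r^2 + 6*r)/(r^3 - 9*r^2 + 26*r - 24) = r/(r - 4)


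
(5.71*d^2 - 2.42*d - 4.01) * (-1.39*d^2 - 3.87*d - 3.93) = -7.9369*d^4 - 18.7339*d^3 - 7.501*d^2 + 25.0293*d + 15.7593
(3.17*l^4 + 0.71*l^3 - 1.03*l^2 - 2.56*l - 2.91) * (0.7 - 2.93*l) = -9.2881*l^5 + 0.1387*l^4 + 3.5149*l^3 + 6.7798*l^2 + 6.7343*l - 2.037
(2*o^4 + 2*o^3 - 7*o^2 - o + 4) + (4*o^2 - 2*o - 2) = 2*o^4 + 2*o^3 - 3*o^2 - 3*o + 2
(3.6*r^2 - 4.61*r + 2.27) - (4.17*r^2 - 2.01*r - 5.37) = -0.57*r^2 - 2.6*r + 7.64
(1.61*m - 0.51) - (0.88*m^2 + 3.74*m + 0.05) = -0.88*m^2 - 2.13*m - 0.56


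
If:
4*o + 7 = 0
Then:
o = -7/4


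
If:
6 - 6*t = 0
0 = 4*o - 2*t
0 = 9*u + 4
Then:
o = 1/2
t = 1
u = -4/9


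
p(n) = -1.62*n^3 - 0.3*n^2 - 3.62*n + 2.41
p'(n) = -4.86*n^2 - 0.6*n - 3.62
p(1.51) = -9.32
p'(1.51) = -15.61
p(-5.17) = 236.97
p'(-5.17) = -130.42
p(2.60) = -37.50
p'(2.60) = -38.03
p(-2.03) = 22.07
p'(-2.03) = -22.43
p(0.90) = -2.27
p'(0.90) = -8.10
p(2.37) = -29.42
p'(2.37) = -32.34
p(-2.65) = 40.04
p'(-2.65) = -36.16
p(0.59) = -0.16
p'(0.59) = -5.67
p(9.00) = -1235.45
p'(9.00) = -402.68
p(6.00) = -380.03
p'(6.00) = -182.18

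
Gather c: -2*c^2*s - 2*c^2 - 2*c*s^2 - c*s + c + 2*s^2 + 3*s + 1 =c^2*(-2*s - 2) + c*(-2*s^2 - s + 1) + 2*s^2 + 3*s + 1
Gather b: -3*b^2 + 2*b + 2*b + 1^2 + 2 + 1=-3*b^2 + 4*b + 4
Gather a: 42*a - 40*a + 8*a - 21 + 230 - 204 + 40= 10*a + 45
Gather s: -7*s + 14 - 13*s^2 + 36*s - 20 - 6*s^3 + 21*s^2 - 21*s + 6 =-6*s^3 + 8*s^2 + 8*s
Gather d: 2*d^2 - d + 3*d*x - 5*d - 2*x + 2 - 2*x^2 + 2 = 2*d^2 + d*(3*x - 6) - 2*x^2 - 2*x + 4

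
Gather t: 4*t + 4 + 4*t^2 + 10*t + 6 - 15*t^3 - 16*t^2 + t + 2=-15*t^3 - 12*t^2 + 15*t + 12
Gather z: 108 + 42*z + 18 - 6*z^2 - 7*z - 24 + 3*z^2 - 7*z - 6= -3*z^2 + 28*z + 96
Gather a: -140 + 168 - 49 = -21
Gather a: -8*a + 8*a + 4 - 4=0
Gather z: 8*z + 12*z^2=12*z^2 + 8*z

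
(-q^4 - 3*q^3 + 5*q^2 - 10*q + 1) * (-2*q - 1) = 2*q^5 + 7*q^4 - 7*q^3 + 15*q^2 + 8*q - 1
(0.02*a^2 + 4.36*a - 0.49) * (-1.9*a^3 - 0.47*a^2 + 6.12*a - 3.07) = -0.038*a^5 - 8.2934*a^4 - 0.9958*a^3 + 26.8521*a^2 - 16.384*a + 1.5043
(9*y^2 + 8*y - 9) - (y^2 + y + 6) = 8*y^2 + 7*y - 15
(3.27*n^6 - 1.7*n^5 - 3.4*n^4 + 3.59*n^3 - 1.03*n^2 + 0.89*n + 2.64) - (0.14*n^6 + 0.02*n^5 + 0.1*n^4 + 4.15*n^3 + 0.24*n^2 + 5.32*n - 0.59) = 3.13*n^6 - 1.72*n^5 - 3.5*n^4 - 0.56*n^3 - 1.27*n^2 - 4.43*n + 3.23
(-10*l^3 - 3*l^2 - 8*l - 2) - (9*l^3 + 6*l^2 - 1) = -19*l^3 - 9*l^2 - 8*l - 1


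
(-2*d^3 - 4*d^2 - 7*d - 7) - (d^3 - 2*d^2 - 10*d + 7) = -3*d^3 - 2*d^2 + 3*d - 14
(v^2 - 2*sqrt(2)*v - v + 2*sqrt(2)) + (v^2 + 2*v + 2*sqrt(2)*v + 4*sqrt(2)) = 2*v^2 + v + 6*sqrt(2)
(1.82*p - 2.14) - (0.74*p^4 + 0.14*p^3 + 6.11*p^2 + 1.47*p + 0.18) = -0.74*p^4 - 0.14*p^3 - 6.11*p^2 + 0.35*p - 2.32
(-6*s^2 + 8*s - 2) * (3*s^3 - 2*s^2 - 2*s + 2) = -18*s^5 + 36*s^4 - 10*s^3 - 24*s^2 + 20*s - 4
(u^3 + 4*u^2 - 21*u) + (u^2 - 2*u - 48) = u^3 + 5*u^2 - 23*u - 48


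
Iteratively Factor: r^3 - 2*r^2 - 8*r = (r + 2)*(r^2 - 4*r) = r*(r + 2)*(r - 4)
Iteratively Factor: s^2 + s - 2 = (s - 1)*(s + 2)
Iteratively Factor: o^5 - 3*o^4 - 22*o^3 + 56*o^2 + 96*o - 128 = (o - 1)*(o^4 - 2*o^3 - 24*o^2 + 32*o + 128) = (o - 1)*(o + 4)*(o^3 - 6*o^2 + 32) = (o - 4)*(o - 1)*(o + 4)*(o^2 - 2*o - 8) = (o - 4)^2*(o - 1)*(o + 4)*(o + 2)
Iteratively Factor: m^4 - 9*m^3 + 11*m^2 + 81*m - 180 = (m - 5)*(m^3 - 4*m^2 - 9*m + 36) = (m - 5)*(m - 3)*(m^2 - m - 12) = (m - 5)*(m - 4)*(m - 3)*(m + 3)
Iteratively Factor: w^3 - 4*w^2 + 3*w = (w)*(w^2 - 4*w + 3) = w*(w - 3)*(w - 1)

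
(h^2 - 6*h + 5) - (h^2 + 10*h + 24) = -16*h - 19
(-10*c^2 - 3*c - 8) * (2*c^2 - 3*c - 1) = -20*c^4 + 24*c^3 + 3*c^2 + 27*c + 8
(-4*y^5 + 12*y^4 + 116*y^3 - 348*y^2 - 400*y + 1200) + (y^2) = -4*y^5 + 12*y^4 + 116*y^3 - 347*y^2 - 400*y + 1200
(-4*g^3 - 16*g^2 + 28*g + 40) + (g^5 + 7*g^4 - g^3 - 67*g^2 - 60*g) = g^5 + 7*g^4 - 5*g^3 - 83*g^2 - 32*g + 40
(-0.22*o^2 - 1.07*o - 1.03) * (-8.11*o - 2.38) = 1.7842*o^3 + 9.2013*o^2 + 10.8999*o + 2.4514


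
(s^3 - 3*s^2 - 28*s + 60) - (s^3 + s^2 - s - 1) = -4*s^2 - 27*s + 61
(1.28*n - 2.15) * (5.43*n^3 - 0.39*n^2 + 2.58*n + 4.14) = 6.9504*n^4 - 12.1737*n^3 + 4.1409*n^2 - 0.2478*n - 8.901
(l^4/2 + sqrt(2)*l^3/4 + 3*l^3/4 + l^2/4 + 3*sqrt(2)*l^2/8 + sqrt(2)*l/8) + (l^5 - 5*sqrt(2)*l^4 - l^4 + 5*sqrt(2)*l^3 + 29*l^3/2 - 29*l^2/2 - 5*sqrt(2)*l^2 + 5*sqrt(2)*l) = l^5 - 5*sqrt(2)*l^4 - l^4/2 + 21*sqrt(2)*l^3/4 + 61*l^3/4 - 57*l^2/4 - 37*sqrt(2)*l^2/8 + 41*sqrt(2)*l/8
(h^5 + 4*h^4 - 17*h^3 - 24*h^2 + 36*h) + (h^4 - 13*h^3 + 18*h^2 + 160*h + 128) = h^5 + 5*h^4 - 30*h^3 - 6*h^2 + 196*h + 128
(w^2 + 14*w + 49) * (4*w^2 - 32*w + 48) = 4*w^4 + 24*w^3 - 204*w^2 - 896*w + 2352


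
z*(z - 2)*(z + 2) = z^3 - 4*z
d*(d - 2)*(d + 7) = d^3 + 5*d^2 - 14*d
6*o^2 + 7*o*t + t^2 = (o + t)*(6*o + t)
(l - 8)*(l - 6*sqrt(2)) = l^2 - 6*sqrt(2)*l - 8*l + 48*sqrt(2)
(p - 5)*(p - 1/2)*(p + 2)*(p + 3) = p^4 - p^3/2 - 19*p^2 - 41*p/2 + 15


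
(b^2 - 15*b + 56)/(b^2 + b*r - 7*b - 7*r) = (b - 8)/(b + r)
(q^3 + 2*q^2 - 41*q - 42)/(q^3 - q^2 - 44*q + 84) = (q + 1)/(q - 2)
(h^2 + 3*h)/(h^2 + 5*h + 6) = h/(h + 2)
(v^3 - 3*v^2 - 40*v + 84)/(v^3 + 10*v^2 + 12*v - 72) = (v - 7)/(v + 6)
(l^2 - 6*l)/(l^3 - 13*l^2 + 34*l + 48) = l/(l^2 - 7*l - 8)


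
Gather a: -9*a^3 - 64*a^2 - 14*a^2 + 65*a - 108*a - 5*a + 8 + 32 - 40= -9*a^3 - 78*a^2 - 48*a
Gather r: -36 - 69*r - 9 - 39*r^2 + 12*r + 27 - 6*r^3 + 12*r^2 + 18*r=-6*r^3 - 27*r^2 - 39*r - 18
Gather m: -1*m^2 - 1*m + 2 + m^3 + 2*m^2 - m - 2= m^3 + m^2 - 2*m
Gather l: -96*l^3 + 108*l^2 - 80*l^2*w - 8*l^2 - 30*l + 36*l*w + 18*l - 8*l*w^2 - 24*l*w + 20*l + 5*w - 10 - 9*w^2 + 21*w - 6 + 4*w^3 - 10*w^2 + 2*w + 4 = -96*l^3 + l^2*(100 - 80*w) + l*(-8*w^2 + 12*w + 8) + 4*w^3 - 19*w^2 + 28*w - 12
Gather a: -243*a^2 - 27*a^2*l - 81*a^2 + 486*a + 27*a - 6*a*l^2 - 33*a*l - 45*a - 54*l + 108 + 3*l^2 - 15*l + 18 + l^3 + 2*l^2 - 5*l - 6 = a^2*(-27*l - 324) + a*(-6*l^2 - 33*l + 468) + l^3 + 5*l^2 - 74*l + 120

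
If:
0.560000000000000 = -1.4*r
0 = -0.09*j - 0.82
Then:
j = -9.11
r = -0.40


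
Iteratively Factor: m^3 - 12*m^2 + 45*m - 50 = (m - 5)*(m^2 - 7*m + 10) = (m - 5)*(m - 2)*(m - 5)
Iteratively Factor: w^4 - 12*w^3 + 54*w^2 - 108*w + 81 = (w - 3)*(w^3 - 9*w^2 + 27*w - 27) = (w - 3)^2*(w^2 - 6*w + 9) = (w - 3)^3*(w - 3)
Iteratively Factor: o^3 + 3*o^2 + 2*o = (o + 2)*(o^2 + o) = (o + 1)*(o + 2)*(o)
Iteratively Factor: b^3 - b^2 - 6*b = (b - 3)*(b^2 + 2*b) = b*(b - 3)*(b + 2)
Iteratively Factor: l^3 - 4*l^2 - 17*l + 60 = (l - 3)*(l^2 - l - 20) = (l - 5)*(l - 3)*(l + 4)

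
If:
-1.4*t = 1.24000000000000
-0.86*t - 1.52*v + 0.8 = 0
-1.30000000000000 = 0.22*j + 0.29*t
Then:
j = -4.74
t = -0.89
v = 1.03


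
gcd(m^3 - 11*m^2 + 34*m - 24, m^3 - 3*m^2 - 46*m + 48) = m - 1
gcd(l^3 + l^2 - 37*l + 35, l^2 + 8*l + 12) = 1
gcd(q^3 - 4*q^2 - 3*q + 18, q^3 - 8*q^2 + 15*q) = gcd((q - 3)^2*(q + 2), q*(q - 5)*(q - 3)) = q - 3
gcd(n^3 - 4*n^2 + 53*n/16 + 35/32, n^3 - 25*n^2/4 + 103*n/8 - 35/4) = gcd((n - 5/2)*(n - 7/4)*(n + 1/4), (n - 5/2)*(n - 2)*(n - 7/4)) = n^2 - 17*n/4 + 35/8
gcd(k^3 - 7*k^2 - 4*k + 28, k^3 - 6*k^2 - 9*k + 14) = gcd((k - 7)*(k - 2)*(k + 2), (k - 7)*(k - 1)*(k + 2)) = k^2 - 5*k - 14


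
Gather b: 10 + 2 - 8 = 4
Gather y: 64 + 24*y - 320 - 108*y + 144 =-84*y - 112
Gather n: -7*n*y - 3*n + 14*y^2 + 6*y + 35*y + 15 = n*(-7*y - 3) + 14*y^2 + 41*y + 15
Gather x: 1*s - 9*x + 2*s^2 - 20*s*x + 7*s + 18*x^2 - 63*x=2*s^2 + 8*s + 18*x^2 + x*(-20*s - 72)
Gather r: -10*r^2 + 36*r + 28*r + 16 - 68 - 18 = -10*r^2 + 64*r - 70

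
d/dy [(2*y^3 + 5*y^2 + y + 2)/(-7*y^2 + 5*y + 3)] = (-14*y^4 + 20*y^3 + 50*y^2 + 58*y - 7)/(49*y^4 - 70*y^3 - 17*y^2 + 30*y + 9)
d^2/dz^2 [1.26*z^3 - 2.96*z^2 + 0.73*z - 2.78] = 7.56*z - 5.92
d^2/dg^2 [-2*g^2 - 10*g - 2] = -4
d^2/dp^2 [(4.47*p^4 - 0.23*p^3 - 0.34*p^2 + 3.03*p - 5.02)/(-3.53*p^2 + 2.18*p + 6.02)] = (-111.400446*p^6 + 206.390628*p^5 + 442.481724000001*p^4 - 996.918674*p^3 - 1507.150956*p^2 - 568.109604*p + 365.242608)/(43.986977*p^6 - 81.494286*p^5 - 174.715938*p^4 + 267.597616*p^3 + 297.957492*p^2 - 237.012216*p - 218.167208)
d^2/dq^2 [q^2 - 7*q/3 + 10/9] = 2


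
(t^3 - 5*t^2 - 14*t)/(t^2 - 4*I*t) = (t^2 - 5*t - 14)/(t - 4*I)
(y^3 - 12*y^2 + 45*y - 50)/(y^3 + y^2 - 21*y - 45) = (y^2 - 7*y + 10)/(y^2 + 6*y + 9)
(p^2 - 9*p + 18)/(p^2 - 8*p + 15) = (p - 6)/(p - 5)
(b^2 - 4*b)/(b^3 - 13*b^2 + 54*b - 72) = b/(b^2 - 9*b + 18)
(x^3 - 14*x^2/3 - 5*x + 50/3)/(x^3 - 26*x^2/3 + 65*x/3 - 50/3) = (x + 2)/(x - 2)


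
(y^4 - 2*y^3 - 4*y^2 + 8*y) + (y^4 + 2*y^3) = 2*y^4 - 4*y^2 + 8*y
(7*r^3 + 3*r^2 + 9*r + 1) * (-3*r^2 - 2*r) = -21*r^5 - 23*r^4 - 33*r^3 - 21*r^2 - 2*r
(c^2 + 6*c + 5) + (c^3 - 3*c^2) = c^3 - 2*c^2 + 6*c + 5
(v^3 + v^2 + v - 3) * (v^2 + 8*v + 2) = v^5 + 9*v^4 + 11*v^3 + 7*v^2 - 22*v - 6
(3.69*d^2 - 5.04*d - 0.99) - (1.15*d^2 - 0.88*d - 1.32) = 2.54*d^2 - 4.16*d + 0.33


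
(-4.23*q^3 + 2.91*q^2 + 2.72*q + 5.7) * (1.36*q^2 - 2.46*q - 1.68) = -5.7528*q^5 + 14.3634*q^4 + 3.647*q^3 - 3.828*q^2 - 18.5916*q - 9.576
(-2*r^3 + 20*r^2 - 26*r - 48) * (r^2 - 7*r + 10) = -2*r^5 + 34*r^4 - 186*r^3 + 334*r^2 + 76*r - 480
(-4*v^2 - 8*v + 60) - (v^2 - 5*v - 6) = -5*v^2 - 3*v + 66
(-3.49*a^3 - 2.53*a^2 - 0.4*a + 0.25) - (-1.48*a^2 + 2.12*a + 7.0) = -3.49*a^3 - 1.05*a^2 - 2.52*a - 6.75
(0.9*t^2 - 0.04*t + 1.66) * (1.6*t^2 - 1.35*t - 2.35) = 1.44*t^4 - 1.279*t^3 + 0.595*t^2 - 2.147*t - 3.901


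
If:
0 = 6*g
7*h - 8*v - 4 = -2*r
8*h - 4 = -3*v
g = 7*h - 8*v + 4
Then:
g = 0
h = 4/17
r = 4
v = 12/17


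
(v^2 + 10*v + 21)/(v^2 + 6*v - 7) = (v + 3)/(v - 1)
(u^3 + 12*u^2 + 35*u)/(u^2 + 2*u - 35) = u*(u + 5)/(u - 5)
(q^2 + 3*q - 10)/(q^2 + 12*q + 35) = (q - 2)/(q + 7)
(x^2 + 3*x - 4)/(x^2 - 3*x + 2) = (x + 4)/(x - 2)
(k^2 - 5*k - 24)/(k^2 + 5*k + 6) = (k - 8)/(k + 2)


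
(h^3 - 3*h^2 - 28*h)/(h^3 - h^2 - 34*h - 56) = h/(h + 2)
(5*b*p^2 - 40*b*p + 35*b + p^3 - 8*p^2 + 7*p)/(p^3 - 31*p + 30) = (5*b*p - 35*b + p^2 - 7*p)/(p^2 + p - 30)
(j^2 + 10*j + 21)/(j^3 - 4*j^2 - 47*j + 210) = (j + 3)/(j^2 - 11*j + 30)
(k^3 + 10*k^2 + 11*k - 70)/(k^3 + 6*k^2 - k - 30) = (k + 7)/(k + 3)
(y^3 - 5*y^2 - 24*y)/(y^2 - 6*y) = (y^2 - 5*y - 24)/(y - 6)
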